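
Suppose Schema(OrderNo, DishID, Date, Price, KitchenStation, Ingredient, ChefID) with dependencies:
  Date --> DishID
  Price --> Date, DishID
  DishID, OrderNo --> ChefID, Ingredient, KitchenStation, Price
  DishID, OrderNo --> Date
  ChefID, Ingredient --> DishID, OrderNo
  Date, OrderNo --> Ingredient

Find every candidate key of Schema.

{ChefID, Ingredient}, {Date, OrderNo}, {DishID, OrderNo}, {OrderNo, Price}

Closure of {ChefID, Ingredient} is {ChefID, Date, DishID, Ingredient, KitchenStation, OrderNo, Price}, the whole schema; {ChefID, Ingredient} is a candidate key.
Closure of {Date, OrderNo} is {ChefID, Date, DishID, Ingredient, KitchenStation, OrderNo, Price}, the whole schema; {Date, OrderNo} is a candidate key.
Closure of {DishID, OrderNo} is {ChefID, Date, DishID, Ingredient, KitchenStation, OrderNo, Price}, the whole schema; {DishID, OrderNo} is a candidate key.
Closure of {OrderNo, Price} is {ChefID, Date, DishID, Ingredient, KitchenStation, OrderNo, Price}, the whole schema; {OrderNo, Price} is a candidate key.
No proper subset of any of these is a key, and no other minimal superkey exists.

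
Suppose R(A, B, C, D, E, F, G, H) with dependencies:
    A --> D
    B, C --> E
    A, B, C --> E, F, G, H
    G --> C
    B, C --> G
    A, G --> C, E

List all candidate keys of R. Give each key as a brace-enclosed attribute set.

{A, B} never appear on the right of any FD, so every key must include all of them.
{A, B, C} is a candidate key since {A, B, C}⁺ = {A, B, C, D, E, F, G, H} covers every attribute.
{A, B, G} is a candidate key since {A, B, G}⁺ = {A, B, C, D, E, F, G, H} covers every attribute.
No proper subset of any of these is a key, and no other minimal superkey exists.

{A, B, C}, {A, B, G}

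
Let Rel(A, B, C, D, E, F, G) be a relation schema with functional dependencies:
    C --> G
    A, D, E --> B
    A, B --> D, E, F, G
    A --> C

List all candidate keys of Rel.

Attributes never on any right-hand side: {A} — every candidate key must contain it.
Closure of {A, B} is {A, B, C, D, E, F, G}, the whole schema; {A, B} is a candidate key.
Closure of {A, D, E} is {A, B, C, D, E, F, G}, the whole schema; {A, D, E} is a candidate key.
These are minimal and exhaustive — every other superkey contains one of them.

{A, B}, {A, D, E}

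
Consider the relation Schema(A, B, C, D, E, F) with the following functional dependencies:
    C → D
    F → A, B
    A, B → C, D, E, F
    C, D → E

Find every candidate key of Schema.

{F} is a candidate key since {F}⁺ = {A, B, C, D, E, F} covers every attribute.
{A, B} is a candidate key since {A, B}⁺ = {A, B, C, D, E, F} covers every attribute.
Any other superkey properly contains one of these, so there are no further candidate keys.

{A, B}, {F}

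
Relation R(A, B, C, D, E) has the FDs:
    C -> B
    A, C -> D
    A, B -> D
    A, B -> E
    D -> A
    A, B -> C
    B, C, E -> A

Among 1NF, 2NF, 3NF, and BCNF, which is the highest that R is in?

Candidate keys: {A, B}, {A, C}, {B, D}, {C, D}, {C, E}. Prime attributes: {A, B, C, D, E}.
C -> B breaks BCNF: {C}⁺ = {B, C}, so {C} is not a superkey.
But every attribute on its right side ({B}) is prime, and the same holds for every other non-superkey FD, so 3NF still holds.

3NF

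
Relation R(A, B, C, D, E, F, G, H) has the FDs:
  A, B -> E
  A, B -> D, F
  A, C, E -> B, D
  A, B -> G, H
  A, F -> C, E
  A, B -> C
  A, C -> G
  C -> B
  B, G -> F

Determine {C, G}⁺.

Start with {C, G}.
C -> B applies; add {B} → now {B, C, G}.
B, G -> F applies; add {F} → now {B, C, F, G}.
No further FD applies.

{B, C, F, G}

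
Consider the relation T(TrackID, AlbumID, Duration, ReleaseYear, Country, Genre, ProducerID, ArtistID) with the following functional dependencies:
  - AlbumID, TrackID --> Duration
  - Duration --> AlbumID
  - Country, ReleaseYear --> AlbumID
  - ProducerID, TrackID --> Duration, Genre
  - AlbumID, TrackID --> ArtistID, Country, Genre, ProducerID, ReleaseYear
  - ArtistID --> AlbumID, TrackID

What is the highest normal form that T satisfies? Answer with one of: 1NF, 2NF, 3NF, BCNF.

Candidate keys: {AlbumID, TrackID}, {ArtistID}, {Country, ReleaseYear, TrackID}, {Duration, TrackID}, {ProducerID, TrackID}. Prime attributes: {AlbumID, ArtistID, Country, Duration, ProducerID, ReleaseYear, TrackID}.
For Duration --> AlbumID we have {Duration}⁺ = {AlbumID, Duration}; {Duration} is not a superkey, so BCNF fails.
Its right-hand attributes {AlbumID} are all prime, as are those of every other non-superkey FD — the relation is in 3NF.

3NF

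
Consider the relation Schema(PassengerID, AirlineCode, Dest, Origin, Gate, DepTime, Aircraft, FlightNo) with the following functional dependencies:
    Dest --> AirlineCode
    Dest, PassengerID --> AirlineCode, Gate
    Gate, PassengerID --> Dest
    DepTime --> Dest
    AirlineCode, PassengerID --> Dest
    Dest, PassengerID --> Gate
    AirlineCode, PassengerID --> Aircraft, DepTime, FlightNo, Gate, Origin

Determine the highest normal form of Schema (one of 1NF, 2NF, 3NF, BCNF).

Candidate keys: {AirlineCode, PassengerID}, {DepTime, PassengerID}, {Dest, PassengerID}, {Gate, PassengerID}. Prime attributes: {AirlineCode, DepTime, Dest, Gate, PassengerID}.
Dest --> AirlineCode breaks BCNF: {Dest}⁺ = {AirlineCode, Dest}, so {Dest} is not a superkey.
But every attribute on its right side ({AirlineCode}) is prime, and the same holds for every other non-superkey FD, so 3NF still holds.

3NF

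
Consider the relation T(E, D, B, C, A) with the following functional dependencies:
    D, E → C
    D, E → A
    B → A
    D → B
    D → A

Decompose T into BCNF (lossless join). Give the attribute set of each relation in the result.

{A, B}; {B, D}; {C, D, E}

Candidate key of the original relation: {D, E}.
In {A, B, C, D, E}, {B} is not a superkey ({B}⁺ restricted to this set is {A, B}), so split on B → A into {A, B} and {B, C, D, E}.
{A, B} is in BCNF.
In {B, C, D, E}, {D} is not a superkey ({D}⁺ restricted to this set is {B, D}), so split on D → B into {B, D} and {C, D, E}.
{B, D} is in BCNF.
{C, D, E} is in BCNF.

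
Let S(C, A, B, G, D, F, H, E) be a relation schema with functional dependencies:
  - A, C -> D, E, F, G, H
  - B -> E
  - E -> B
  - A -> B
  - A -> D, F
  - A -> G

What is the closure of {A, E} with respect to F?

{A, B, D, E, F, G}

Start with {A, E}.
E -> B applies; add {B} → now {A, B, E}.
A -> D, F applies; add {D, F} → now {A, B, D, E, F}.
A -> G applies; add {G} → now {A, B, D, E, F, G}.
No further FD applies.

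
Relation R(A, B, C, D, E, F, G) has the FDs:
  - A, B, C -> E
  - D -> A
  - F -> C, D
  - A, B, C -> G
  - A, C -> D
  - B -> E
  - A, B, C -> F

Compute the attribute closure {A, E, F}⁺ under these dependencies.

Start with {A, E, F}.
F -> C, D applies; add {C, D} → now {A, C, D, E, F}.
No further FD applies.

{A, C, D, E, F}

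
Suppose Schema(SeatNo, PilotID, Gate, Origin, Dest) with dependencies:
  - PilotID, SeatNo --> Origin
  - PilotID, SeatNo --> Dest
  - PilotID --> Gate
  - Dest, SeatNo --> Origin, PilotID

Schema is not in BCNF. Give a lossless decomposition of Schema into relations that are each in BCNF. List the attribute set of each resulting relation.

{Dest, Origin, PilotID, SeatNo}; {Gate, PilotID}

Candidate keys of the original relation: {Dest, SeatNo}, {PilotID, SeatNo}.
{Dest, Gate, Origin, PilotID, SeatNo}: {PilotID} determines {Gate, PilotID} here but is not a superkey — split on PilotID --> Gate, giving {Gate, PilotID} and {Dest, Origin, PilotID, SeatNo}.
{Gate, PilotID} has no BCNF violation.
{Dest, Origin, PilotID, SeatNo} has no BCNF violation.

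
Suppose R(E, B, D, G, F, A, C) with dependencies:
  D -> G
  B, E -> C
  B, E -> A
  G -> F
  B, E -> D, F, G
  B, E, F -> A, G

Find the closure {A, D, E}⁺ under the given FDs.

Start with {A, D, E}.
D -> G applies; add {G} → now {A, D, E, G}.
G -> F applies; add {F} → now {A, D, E, F, G}.
No further FD applies.

{A, D, E, F, G}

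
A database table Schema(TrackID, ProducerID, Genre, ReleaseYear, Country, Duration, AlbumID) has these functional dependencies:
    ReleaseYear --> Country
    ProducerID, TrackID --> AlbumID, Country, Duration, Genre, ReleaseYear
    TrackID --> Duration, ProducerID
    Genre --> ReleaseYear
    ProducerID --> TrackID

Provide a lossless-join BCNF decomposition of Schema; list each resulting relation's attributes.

{AlbumID, Duration, Genre, ProducerID, TrackID}; {Country, ReleaseYear}; {Genre, ReleaseYear}

Candidate keys of the original relation: {ProducerID}, {TrackID}.
Within {AlbumID, Country, Duration, Genre, ProducerID, ReleaseYear, TrackID}: {ReleaseYear}⁺ ∩ {AlbumID, Country, Duration, Genre, ProducerID, ReleaseYear, TrackID} = {Country, ReleaseYear}, not the whole set, so ReleaseYear --> Country violates BCNF; decompose into {Country, ReleaseYear} and {AlbumID, Duration, Genre, ProducerID, ReleaseYear, TrackID}.
{Country, ReleaseYear} is in BCNF.
Within {AlbumID, Duration, Genre, ProducerID, ReleaseYear, TrackID}: {Genre}⁺ ∩ {AlbumID, Duration, Genre, ProducerID, ReleaseYear, TrackID} = {Genre, ReleaseYear}, not the whole set, so Genre --> ReleaseYear violates BCNF; decompose into {Genre, ReleaseYear} and {AlbumID, Duration, Genre, ProducerID, TrackID}.
{Genre, ReleaseYear} is in BCNF.
{AlbumID, Duration, Genre, ProducerID, TrackID} is in BCNF.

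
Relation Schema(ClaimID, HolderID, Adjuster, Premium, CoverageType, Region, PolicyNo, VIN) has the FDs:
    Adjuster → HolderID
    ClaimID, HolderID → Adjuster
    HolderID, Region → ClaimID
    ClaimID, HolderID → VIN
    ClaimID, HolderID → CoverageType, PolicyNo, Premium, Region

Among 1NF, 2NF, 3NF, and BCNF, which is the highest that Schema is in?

3NF

Candidate keys: {Adjuster, ClaimID}, {Adjuster, Region}, {ClaimID, HolderID}, {HolderID, Region}. Prime attributes: {Adjuster, ClaimID, HolderID, Region}.
Adjuster → HolderID: {Adjuster}⁺ = {Adjuster, HolderID}, which is not all of the attributes, so the left side is not a superkey — BCNF is violated.
Its right-hand attributes {HolderID} are all prime, as are those of every other non-superkey FD — the relation is in 3NF.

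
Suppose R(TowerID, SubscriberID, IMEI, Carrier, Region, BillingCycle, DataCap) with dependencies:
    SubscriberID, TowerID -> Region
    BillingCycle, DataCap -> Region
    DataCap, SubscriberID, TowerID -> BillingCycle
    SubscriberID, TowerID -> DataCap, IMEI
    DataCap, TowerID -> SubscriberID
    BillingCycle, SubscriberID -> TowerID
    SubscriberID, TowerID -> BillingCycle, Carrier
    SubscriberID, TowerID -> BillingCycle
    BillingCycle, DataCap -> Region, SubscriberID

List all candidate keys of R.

Closure of {BillingCycle, DataCap} is {BillingCycle, Carrier, DataCap, IMEI, Region, SubscriberID, TowerID}, the whole schema; {BillingCycle, DataCap} is a candidate key.
Closure of {BillingCycle, SubscriberID} is {BillingCycle, Carrier, DataCap, IMEI, Region, SubscriberID, TowerID}, the whole schema; {BillingCycle, SubscriberID} is a candidate key.
Closure of {DataCap, TowerID} is {BillingCycle, Carrier, DataCap, IMEI, Region, SubscriberID, TowerID}, the whole schema; {DataCap, TowerID} is a candidate key.
Closure of {SubscriberID, TowerID} is {BillingCycle, Carrier, DataCap, IMEI, Region, SubscriberID, TowerID}, the whole schema; {SubscriberID, TowerID} is a candidate key.
Any other superkey properly contains one of these, so there are no further candidate keys.

{BillingCycle, DataCap}, {BillingCycle, SubscriberID}, {DataCap, TowerID}, {SubscriberID, TowerID}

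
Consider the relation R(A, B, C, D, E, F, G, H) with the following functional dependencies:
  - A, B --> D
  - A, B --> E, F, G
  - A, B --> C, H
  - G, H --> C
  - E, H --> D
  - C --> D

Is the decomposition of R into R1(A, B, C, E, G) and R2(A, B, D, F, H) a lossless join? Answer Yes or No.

The shared attributes are {A, B} and {A, B}⁺ = {A, B, C, D, E, F, G, H}.
Since R1 ⊆ {A, B, C, D, E, F, G, H}, the intersection is a superkey of R1; the decomposition is lossless.

Yes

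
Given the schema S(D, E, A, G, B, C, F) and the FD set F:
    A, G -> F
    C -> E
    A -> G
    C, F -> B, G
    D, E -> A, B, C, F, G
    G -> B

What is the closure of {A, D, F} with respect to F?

{A, B, D, F, G}

Start with {A, D, F}.
A -> G applies; add {G} → now {A, D, F, G}.
G -> B applies; add {B} → now {A, B, D, F, G}.
No further FD applies.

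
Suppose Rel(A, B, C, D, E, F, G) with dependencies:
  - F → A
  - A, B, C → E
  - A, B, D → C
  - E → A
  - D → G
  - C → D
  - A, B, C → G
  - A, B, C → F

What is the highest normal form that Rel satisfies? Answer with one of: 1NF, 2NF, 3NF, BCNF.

1NF

Candidate keys: {A, B, C}, {A, B, D}, {B, C, E}, {B, C, F}, {B, D, E}, {B, D, F}. Prime attributes: {A, B, C, D, E, F}.
For F → A we have {F}⁺ = {A, F}; {F} is not a superkey, so BCNF fails.
D → G determines the non-prime attribute {G} from a non-superkey — 3NF is violated.
The proper key subset {C} of {A, B, C} determines non-prime {G}, so the relation is not even in 2NF.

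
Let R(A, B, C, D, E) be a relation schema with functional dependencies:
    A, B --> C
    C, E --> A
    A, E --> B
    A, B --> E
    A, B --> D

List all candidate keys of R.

{A, B}⁺ = {A, B, C, D, E}, which is every attribute, so {A, B} is a candidate key.
{A, E}⁺ = {A, B, C, D, E}, which is every attribute, so {A, E} is a candidate key.
{C, E}⁺ = {A, B, C, D, E}, which is every attribute, so {C, E} is a candidate key.
Any other superkey properly contains one of these, so there are no further candidate keys.

{A, B}, {A, E}, {C, E}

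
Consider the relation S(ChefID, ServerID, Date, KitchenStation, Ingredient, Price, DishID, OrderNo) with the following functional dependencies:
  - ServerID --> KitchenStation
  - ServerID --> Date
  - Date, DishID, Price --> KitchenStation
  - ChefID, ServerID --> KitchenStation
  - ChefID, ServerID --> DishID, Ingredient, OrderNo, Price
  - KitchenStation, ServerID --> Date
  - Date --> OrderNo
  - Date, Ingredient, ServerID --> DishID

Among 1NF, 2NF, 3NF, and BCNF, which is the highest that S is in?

1NF

Candidate key: {ChefID, ServerID}. Prime attributes: {ChefID, ServerID}.
ServerID --> KitchenStation: {ServerID}⁺ = {Date, KitchenStation, OrderNo, ServerID}, which is not all of the attributes, so the left side is not a superkey — BCNF is violated.
ServerID --> KitchenStation determines the non-prime attribute {KitchenStation} from a non-superkey — 3NF is violated.
{ServerID} is a proper subset of the key {ChefID, ServerID}, and {ServerID}⁺ contains the non-prime attributes {Date, KitchenStation, OrderNo} — a partial dependency, so 2NF is violated.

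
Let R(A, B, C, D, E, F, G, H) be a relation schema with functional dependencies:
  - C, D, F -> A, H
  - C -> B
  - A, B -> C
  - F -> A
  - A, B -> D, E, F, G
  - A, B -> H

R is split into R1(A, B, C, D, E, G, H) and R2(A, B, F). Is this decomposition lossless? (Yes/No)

R1 ∩ R2 = {A, B}; its closure under F is {A, B, C, D, E, F, G, H}.
This includes all of R1, so the common attributes are a superkey of R1 — the join is lossless.

Yes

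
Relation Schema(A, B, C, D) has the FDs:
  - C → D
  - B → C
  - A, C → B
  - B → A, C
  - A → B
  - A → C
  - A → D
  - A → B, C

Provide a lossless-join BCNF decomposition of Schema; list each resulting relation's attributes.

{A, B, C}; {C, D}

Candidate keys of the original relation: {A}, {B}.
Within {A, B, C, D}: {C}⁺ ∩ {A, B, C, D} = {C, D}, not the whole set, so C → D violates BCNF; decompose into {C, D} and {A, B, C}.
{C, D}: every determinant is a superkey — BCNF.
{A, B, C}: every determinant is a superkey — BCNF.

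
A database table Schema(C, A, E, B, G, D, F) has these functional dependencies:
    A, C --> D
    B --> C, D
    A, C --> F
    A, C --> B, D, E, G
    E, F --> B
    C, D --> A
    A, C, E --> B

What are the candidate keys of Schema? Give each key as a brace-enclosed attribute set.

Closure of {B} is {A, B, C, D, E, F, G}, the whole schema; {B} is a candidate key.
Closure of {A, C} is {A, B, C, D, E, F, G}, the whole schema; {A, C} is a candidate key.
Closure of {C, D} is {A, B, C, D, E, F, G}, the whole schema; {C, D} is a candidate key.
Closure of {E, F} is {A, B, C, D, E, F, G}, the whole schema; {E, F} is a candidate key.
These are minimal and exhaustive — every other superkey contains one of them.

{A, C}, {B}, {C, D}, {E, F}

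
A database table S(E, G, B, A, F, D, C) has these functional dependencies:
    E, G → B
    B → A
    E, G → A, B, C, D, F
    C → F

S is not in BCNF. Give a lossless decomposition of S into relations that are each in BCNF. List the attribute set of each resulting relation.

Candidate key of the original relation: {E, G}.
Within {A, B, C, D, E, F, G}: {B}⁺ ∩ {A, B, C, D, E, F, G} = {A, B}, not the whole set, so B → A violates BCNF; decompose into {A, B} and {B, C, D, E, F, G}.
{A, B} is in BCNF.
Within {B, C, D, E, F, G}: {C}⁺ ∩ {B, C, D, E, F, G} = {C, F}, not the whole set, so C → F violates BCNF; decompose into {C, F} and {B, C, D, E, G}.
{C, F} is in BCNF.
{B, C, D, E, G} is in BCNF.

{A, B}; {B, C, D, E, G}; {C, F}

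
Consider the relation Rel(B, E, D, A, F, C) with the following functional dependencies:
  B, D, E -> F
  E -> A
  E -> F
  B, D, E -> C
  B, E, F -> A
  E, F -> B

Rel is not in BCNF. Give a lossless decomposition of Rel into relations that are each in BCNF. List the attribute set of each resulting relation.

{A, B, E, F}; {C, D, E}

Candidate key of the original relation: {D, E}.
Within {A, B, C, D, E, F}: {E}⁺ ∩ {A, B, C, D, E, F} = {A, B, E, F}, not the whole set, so E -> A, B, F violates BCNF; decompose into {A, B, E, F} and {C, D, E}.
{A, B, E, F}: every determinant is a superkey — BCNF.
{C, D, E}: every determinant is a superkey — BCNF.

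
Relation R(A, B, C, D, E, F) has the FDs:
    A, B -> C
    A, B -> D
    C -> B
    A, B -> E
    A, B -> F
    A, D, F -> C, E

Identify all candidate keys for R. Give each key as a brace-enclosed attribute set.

{A, B}, {A, C}, {A, D, F}

Attributes never on any right-hand side: {A} — every candidate key must contain it.
{A, B} is a candidate key since {A, B}⁺ = {A, B, C, D, E, F} covers every attribute.
{A, C} is a candidate key since {A, C}⁺ = {A, B, C, D, E, F} covers every attribute.
{A, D, F} is a candidate key since {A, D, F}⁺ = {A, B, C, D, E, F} covers every attribute.
Any other superkey properly contains one of these, so there are no further candidate keys.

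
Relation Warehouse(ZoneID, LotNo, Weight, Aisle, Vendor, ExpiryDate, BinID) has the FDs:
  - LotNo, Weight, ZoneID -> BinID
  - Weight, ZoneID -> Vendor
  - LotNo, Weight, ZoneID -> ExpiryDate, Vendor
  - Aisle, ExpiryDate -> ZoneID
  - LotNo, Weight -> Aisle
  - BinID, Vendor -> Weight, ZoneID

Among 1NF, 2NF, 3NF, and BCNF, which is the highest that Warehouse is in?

Candidate keys: {BinID, LotNo, Vendor}, {ExpiryDate, LotNo, Weight}, {LotNo, Weight, ZoneID}. Prime attributes: {BinID, ExpiryDate, LotNo, Vendor, Weight, ZoneID}.
Weight, ZoneID -> Vendor breaks BCNF: {Weight, ZoneID}⁺ = {Vendor, Weight, ZoneID}, so {Weight, ZoneID} is not a superkey.
LotNo, Weight -> Aisle determines the non-prime attribute {Aisle} from a non-superkey — 3NF is violated.
Since {LotNo, Weight} ⊂ {ExpiryDate, LotNo, Weight} and {LotNo, Weight}⁺ ⊇ {Aisle} with {Aisle} non-prime, there is a partial dependency; 2NF fails.

1NF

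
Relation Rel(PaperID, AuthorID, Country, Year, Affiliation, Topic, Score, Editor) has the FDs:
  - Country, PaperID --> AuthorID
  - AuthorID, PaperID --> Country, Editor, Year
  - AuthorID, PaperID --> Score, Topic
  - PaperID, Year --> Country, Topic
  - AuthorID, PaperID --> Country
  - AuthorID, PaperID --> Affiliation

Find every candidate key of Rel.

No FD produces {PaperID}, so it must be in every candidate key.
{AuthorID, PaperID}⁺ = {Affiliation, AuthorID, Country, Editor, PaperID, Score, Topic, Year} — all of the relation — so {AuthorID, PaperID} is a candidate key.
{Country, PaperID}⁺ = {Affiliation, AuthorID, Country, Editor, PaperID, Score, Topic, Year} — all of the relation — so {Country, PaperID} is a candidate key.
{PaperID, Year}⁺ = {Affiliation, AuthorID, Country, Editor, PaperID, Score, Topic, Year} — all of the relation — so {PaperID, Year} is a candidate key.
No proper subset of any of these is a key, and no other minimal superkey exists.

{AuthorID, PaperID}, {Country, PaperID}, {PaperID, Year}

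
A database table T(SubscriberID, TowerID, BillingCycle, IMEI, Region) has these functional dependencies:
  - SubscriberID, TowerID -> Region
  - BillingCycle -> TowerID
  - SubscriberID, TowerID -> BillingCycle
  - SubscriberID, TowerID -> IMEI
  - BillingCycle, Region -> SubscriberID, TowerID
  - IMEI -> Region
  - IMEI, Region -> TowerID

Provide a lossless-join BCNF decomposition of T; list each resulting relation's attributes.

{BillingCycle, IMEI, SubscriberID}; {BillingCycle, TowerID}; {IMEI, Region}

Candidate keys of the original relation: {BillingCycle, IMEI}, {BillingCycle, Region}, {BillingCycle, SubscriberID}, {IMEI, SubscriberID}, {SubscriberID, TowerID}.
{BillingCycle, IMEI, Region, SubscriberID, TowerID}: {BillingCycle} determines {BillingCycle, TowerID} here but is not a superkey — split on BillingCycle -> TowerID, giving {BillingCycle, TowerID} and {BillingCycle, IMEI, Region, SubscriberID}.
{BillingCycle, TowerID} has no BCNF violation.
{BillingCycle, IMEI, Region, SubscriberID}: {IMEI} determines {IMEI, Region} here but is not a superkey — split on IMEI -> Region, giving {IMEI, Region} and {BillingCycle, IMEI, SubscriberID}.
{IMEI, Region} has no BCNF violation.
{BillingCycle, IMEI, SubscriberID} has no BCNF violation.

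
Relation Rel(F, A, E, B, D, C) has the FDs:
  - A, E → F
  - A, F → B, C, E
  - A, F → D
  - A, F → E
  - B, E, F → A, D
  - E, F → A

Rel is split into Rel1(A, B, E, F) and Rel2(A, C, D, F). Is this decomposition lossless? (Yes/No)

Yes

Common attributes: {A, F}; their closure is {A, B, C, D, E, F}.
Rel1 is contained in that closure, so Rel1 ∩ Rel2 → Rel1 holds and the join is lossless.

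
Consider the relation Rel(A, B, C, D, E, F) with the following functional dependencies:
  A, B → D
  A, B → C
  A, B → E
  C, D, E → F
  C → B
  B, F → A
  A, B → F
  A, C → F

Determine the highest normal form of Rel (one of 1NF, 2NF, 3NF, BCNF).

Candidate keys: {A, B}, {A, C}, {B, F}, {C, D, E}, {C, F}. Prime attributes: {A, B, C, D, E, F}.
C → B: {C}⁺ = {B, C}, which is not all of the attributes, so the left side is not a superkey — BCNF is violated.
But every attribute on its right side ({B}) is prime, and the same holds for every other non-superkey FD, so 3NF still holds.

3NF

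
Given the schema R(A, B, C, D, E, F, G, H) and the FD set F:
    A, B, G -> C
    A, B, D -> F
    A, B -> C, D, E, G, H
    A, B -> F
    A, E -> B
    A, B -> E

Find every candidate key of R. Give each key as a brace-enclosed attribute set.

{A, B}, {A, E}

Attributes never on any right-hand side: {A} — every candidate key must contain it.
{A, B}⁺ = {A, B, C, D, E, F, G, H} — all of the relation — so {A, B} is a candidate key.
{A, E}⁺ = {A, B, C, D, E, F, G, H} — all of the relation — so {A, E} is a candidate key.
These are minimal and exhaustive — every other superkey contains one of them.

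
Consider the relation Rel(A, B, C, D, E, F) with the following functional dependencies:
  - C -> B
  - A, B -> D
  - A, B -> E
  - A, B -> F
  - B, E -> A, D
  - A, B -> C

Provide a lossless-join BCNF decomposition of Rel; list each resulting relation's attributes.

{A, C, D, E, F}; {B, C}

Candidate keys of the original relation: {A, B}, {A, C}, {B, E}, {C, E}.
Within {A, B, C, D, E, F}: {C}⁺ ∩ {A, B, C, D, E, F} = {B, C}, not the whole set, so C -> B violates BCNF; decompose into {B, C} and {A, C, D, E, F}.
{B, C}: every determinant is a superkey — BCNF.
{A, C, D, E, F}: every determinant is a superkey — BCNF.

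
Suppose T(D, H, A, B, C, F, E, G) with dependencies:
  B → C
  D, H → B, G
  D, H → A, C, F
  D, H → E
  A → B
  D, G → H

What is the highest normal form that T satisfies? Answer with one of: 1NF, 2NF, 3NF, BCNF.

2NF

Candidate keys: {D, G}, {D, H}. Prime attributes: {D, G, H}.
B → C: {B}⁺ = {B, C}, which is not all of the attributes, so the left side is not a superkey — BCNF is violated.
B → C determines the non-prime attribute {C} from a non-superkey — 3NF is violated.
Checking every proper subset of each key, none determines a non-prime attribute — 2NF is satisfied.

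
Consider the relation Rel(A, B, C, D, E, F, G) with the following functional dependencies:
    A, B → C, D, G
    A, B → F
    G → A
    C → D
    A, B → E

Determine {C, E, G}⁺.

{A, C, D, E, G}

Start with {C, E, G}.
G → A applies; add {A} → now {A, C, E, G}.
C → D applies; add {D} → now {A, C, D, E, G}.
No further FD applies.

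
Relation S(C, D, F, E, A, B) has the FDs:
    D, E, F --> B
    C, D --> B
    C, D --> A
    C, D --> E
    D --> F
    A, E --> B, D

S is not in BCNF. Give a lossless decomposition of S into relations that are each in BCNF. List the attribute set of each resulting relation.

Candidate keys of the original relation: {A, C, E}, {C, D}.
Within {A, B, C, D, E, F}: {D, E, F}⁺ ∩ {A, B, C, D, E, F} = {B, D, E, F}, not the whole set, so D, E, F --> B violates BCNF; decompose into {B, D, E, F} and {A, C, D, E, F}.
Within {B, D, E, F}: {D}⁺ ∩ {B, D, E, F} = {D, F}, not the whole set, so D --> F violates BCNF; decompose into {D, F} and {B, D, E}.
{D, F}: every determinant is a superkey — BCNF.
{B, D, E}: every determinant is a superkey — BCNF.
Within {A, C, D, E, F}: {D}⁺ ∩ {A, C, D, E, F} = {D, F}, not the whole set, so D --> F violates BCNF; decompose into {D, F} and {A, C, D, E}.
{D, F}: every determinant is a superkey — BCNF.
Within {A, C, D, E}: {A, E}⁺ ∩ {A, C, D, E} = {A, D, E}, not the whole set, so A, E --> D violates BCNF; decompose into {A, D, E} and {A, C, E}.
{A, D, E}: every determinant is a superkey — BCNF.
{A, C, E}: every determinant is a superkey — BCNF.

{A, C, E}; {A, D, E}; {B, D, E}; {D, F}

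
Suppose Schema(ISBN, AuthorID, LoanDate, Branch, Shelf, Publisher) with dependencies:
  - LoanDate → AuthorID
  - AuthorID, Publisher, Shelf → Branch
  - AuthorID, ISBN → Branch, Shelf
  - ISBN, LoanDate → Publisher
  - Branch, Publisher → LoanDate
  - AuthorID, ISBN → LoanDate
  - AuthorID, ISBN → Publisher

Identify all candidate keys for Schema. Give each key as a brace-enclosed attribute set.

No FD produces {ISBN}, so it must be in every candidate key.
{AuthorID, ISBN}⁺ = {AuthorID, Branch, ISBN, LoanDate, Publisher, Shelf} — all of the relation — so {AuthorID, ISBN} is a candidate key.
{ISBN, LoanDate}⁺ = {AuthorID, Branch, ISBN, LoanDate, Publisher, Shelf} — all of the relation — so {ISBN, LoanDate} is a candidate key.
{Branch, ISBN, Publisher}⁺ = {AuthorID, Branch, ISBN, LoanDate, Publisher, Shelf} — all of the relation — so {Branch, ISBN, Publisher} is a candidate key.
These are minimal and exhaustive — every other superkey contains one of them.

{AuthorID, ISBN}, {Branch, ISBN, Publisher}, {ISBN, LoanDate}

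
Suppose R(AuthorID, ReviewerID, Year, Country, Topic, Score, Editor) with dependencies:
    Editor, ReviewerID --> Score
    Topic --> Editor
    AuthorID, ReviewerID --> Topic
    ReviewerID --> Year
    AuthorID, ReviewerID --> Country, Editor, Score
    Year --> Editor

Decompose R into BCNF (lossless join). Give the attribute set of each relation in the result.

{AuthorID, Country, ReviewerID, Topic}; {Editor, Topic}; {Editor, Year}; {ReviewerID, Score, Year}

Candidate key of the original relation: {AuthorID, ReviewerID}.
In {AuthorID, Country, Editor, ReviewerID, Score, Topic, Year}, {Editor, ReviewerID} is not a superkey ({Editor, ReviewerID}⁺ restricted to this set is {Editor, ReviewerID, Score, Year}), so split on Editor, ReviewerID --> Score, Year into {Editor, ReviewerID, Score, Year} and {AuthorID, Country, Editor, ReviewerID, Topic}.
In {Editor, ReviewerID, Score, Year}, {Year} is not a superkey ({Year}⁺ restricted to this set is {Editor, Year}), so split on Year --> Editor into {Editor, Year} and {ReviewerID, Score, Year}.
{Editor, Year} has no BCNF violation.
{ReviewerID, Score, Year} has no BCNF violation.
In {AuthorID, Country, Editor, ReviewerID, Topic}, {Topic} is not a superkey ({Topic}⁺ restricted to this set is {Editor, Topic}), so split on Topic --> Editor into {Editor, Topic} and {AuthorID, Country, ReviewerID, Topic}.
{Editor, Topic} has no BCNF violation.
{AuthorID, Country, ReviewerID, Topic} has no BCNF violation.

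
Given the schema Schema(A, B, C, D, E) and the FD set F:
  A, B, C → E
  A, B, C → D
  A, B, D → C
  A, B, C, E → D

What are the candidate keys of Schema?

{A, B, C}, {A, B, D}

Attributes never on any right-hand side: {A, B} — every candidate key must contain all of them.
{A, B, C}⁺ = {A, B, C, D, E}, which is every attribute, so {A, B, C} is a candidate key.
{A, B, D}⁺ = {A, B, C, D, E}, which is every attribute, so {A, B, D} is a candidate key.
Any other superkey properly contains one of these, so there are no further candidate keys.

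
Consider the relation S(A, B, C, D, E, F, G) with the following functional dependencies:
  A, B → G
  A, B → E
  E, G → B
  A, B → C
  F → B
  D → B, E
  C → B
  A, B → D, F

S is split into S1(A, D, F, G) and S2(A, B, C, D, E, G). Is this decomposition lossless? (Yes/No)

Yes

S1 ∩ S2 = {A, D, G}; its closure under F is {A, B, C, D, E, F, G}.
Since S1 ⊆ {A, B, C, D, E, F, G}, the intersection is a superkey of S1; the decomposition is lossless.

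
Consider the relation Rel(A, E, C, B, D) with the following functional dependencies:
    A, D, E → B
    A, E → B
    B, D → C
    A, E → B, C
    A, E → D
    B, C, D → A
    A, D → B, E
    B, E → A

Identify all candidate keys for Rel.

{A, D}⁺ = {A, B, C, D, E}, which is every attribute, so {A, D} is a candidate key.
{A, E}⁺ = {A, B, C, D, E}, which is every attribute, so {A, E} is a candidate key.
{B, D}⁺ = {A, B, C, D, E}, which is every attribute, so {B, D} is a candidate key.
{B, E}⁺ = {A, B, C, D, E}, which is every attribute, so {B, E} is a candidate key.
These are minimal and exhaustive — every other superkey contains one of them.

{A, D}, {A, E}, {B, D}, {B, E}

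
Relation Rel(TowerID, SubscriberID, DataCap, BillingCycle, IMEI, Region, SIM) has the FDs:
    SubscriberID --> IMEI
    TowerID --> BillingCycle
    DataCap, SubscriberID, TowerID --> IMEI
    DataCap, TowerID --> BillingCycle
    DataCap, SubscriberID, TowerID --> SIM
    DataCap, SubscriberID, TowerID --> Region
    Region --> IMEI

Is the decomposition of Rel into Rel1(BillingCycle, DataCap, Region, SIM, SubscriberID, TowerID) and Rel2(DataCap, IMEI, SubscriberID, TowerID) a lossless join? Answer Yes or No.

Yes

The shared attributes are {DataCap, SubscriberID, TowerID} and {DataCap, SubscriberID, TowerID}⁺ = {BillingCycle, DataCap, IMEI, Region, SIM, SubscriberID, TowerID}.
This includes all of Rel1, so the common attributes are a superkey of Rel1 — the join is lossless.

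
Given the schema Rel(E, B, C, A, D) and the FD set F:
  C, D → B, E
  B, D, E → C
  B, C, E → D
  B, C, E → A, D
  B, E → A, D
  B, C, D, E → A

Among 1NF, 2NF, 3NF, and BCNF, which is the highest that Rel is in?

Candidate keys: {B, E}, {C, D}. Prime attributes: {B, C, D, E}.
Every FD has a superkey on the left, so the relation is in BCNF.

BCNF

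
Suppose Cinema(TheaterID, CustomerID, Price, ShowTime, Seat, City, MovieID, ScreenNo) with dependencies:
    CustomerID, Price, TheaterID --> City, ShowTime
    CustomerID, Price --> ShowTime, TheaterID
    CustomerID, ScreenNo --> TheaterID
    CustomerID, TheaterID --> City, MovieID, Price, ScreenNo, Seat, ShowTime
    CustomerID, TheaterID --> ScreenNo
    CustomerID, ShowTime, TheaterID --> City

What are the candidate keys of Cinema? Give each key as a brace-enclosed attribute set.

{CustomerID, Price}, {CustomerID, ScreenNo}, {CustomerID, TheaterID}

{CustomerID} never appears on the right of any FD, so every key must include it.
Closure of {CustomerID, Price} is {City, CustomerID, MovieID, Price, ScreenNo, Seat, ShowTime, TheaterID}, the whole schema; {CustomerID, Price} is a candidate key.
Closure of {CustomerID, ScreenNo} is {City, CustomerID, MovieID, Price, ScreenNo, Seat, ShowTime, TheaterID}, the whole schema; {CustomerID, ScreenNo} is a candidate key.
Closure of {CustomerID, TheaterID} is {City, CustomerID, MovieID, Price, ScreenNo, Seat, ShowTime, TheaterID}, the whole schema; {CustomerID, TheaterID} is a candidate key.
Any other superkey properly contains one of these, so there are no further candidate keys.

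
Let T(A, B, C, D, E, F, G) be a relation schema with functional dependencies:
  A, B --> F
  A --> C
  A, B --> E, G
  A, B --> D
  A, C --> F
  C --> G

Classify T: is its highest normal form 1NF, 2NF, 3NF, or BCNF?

Candidate key: {A, B}. Prime attributes: {A, B}.
For A --> C we have {A}⁺ = {A, C, F, G}; {A} is not a superkey, so BCNF fails.
Because {C} is non-prime and the left side of A --> C is not a superkey, the relation is not in 3NF.
Since {A} ⊂ {A, B} and {A}⁺ ⊇ {C, F, G} with {C, F, G} non-prime, there is a partial dependency; 2NF fails.

1NF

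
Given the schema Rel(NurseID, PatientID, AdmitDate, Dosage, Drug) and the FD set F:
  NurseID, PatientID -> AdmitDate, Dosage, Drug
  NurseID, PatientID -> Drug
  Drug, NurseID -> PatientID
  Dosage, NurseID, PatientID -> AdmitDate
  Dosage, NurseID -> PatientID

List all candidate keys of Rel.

{Dosage, NurseID}, {Drug, NurseID}, {NurseID, PatientID}

{NurseID} never appears on the right of any FD, so every key must include it.
{Dosage, NurseID}⁺ = {AdmitDate, Dosage, Drug, NurseID, PatientID} — all of the relation — so {Dosage, NurseID} is a candidate key.
{Drug, NurseID}⁺ = {AdmitDate, Dosage, Drug, NurseID, PatientID} — all of the relation — so {Drug, NurseID} is a candidate key.
{NurseID, PatientID}⁺ = {AdmitDate, Dosage, Drug, NurseID, PatientID} — all of the relation — so {NurseID, PatientID} is a candidate key.
No proper subset of any of these is a key, and no other minimal superkey exists.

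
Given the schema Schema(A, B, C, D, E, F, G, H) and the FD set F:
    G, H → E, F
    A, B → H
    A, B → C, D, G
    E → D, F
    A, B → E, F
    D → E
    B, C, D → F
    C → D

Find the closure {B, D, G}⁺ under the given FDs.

Start with {B, D, G}.
D → E applies; add {E} → now {B, D, E, G}.
E → D, F applies; add {F} → now {B, D, E, F, G}.
No further FD applies.

{B, D, E, F, G}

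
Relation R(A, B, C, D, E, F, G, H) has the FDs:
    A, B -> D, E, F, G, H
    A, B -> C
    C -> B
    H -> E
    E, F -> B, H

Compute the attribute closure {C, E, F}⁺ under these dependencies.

Start with {C, E, F}.
C -> B applies; add {B} → now {B, C, E, F}.
E, F -> B, H applies; add {H} → now {B, C, E, F, H}.
No further FD applies.

{B, C, E, F, H}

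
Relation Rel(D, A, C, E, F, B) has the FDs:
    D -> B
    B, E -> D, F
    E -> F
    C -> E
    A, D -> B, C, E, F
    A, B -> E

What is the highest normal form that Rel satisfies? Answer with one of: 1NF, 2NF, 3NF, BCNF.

2NF

Candidate keys: {A, B}, {A, D}. Prime attributes: {A, B, D}.
D -> B breaks BCNF: {D}⁺ = {B, D}, so {D} is not a superkey.
B, E -> D, F determines the non-prime attribute {F} from a non-superkey — 3NF is violated.
No proper subset of a key has a non-prime attribute in its closure, so there is no partial dependency; 2NF holds.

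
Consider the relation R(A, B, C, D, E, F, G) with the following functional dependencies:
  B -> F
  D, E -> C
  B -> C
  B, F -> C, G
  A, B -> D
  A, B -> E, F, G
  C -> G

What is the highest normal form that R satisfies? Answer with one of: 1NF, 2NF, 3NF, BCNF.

1NF

Candidate key: {A, B}. Prime attributes: {A, B}.
B -> F: {B}⁺ = {B, C, F, G}, which is not all of the attributes, so the left side is not a superkey — BCNF is violated.
B -> F has non-prime {F} on the right and a non-superkey on the left, so 3NF fails.
Since {B} ⊂ {A, B} and {B}⁺ ⊇ {C, F, G} with {C, F, G} non-prime, there is a partial dependency; 2NF fails.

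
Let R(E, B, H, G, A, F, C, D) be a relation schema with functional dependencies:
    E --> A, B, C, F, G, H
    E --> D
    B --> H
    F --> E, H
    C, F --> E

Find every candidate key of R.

{E}, {F}

Closure of {E} is {A, B, C, D, E, F, G, H}, the whole schema; {E} is a candidate key.
Closure of {F} is {A, B, C, D, E, F, G, H}, the whole schema; {F} is a candidate key.
Any other superkey properly contains one of these, so there are no further candidate keys.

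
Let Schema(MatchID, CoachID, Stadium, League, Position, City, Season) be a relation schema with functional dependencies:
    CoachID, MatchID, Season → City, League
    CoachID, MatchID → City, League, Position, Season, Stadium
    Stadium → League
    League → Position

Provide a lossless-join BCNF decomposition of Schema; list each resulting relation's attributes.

Candidate key of the original relation: {CoachID, MatchID}.
Within {City, CoachID, League, MatchID, Position, Season, Stadium}: {Stadium}⁺ ∩ {City, CoachID, League, MatchID, Position, Season, Stadium} = {League, Position, Stadium}, not the whole set, so Stadium → League, Position violates BCNF; decompose into {League, Position, Stadium} and {City, CoachID, MatchID, Season, Stadium}.
Within {League, Position, Stadium}: {League}⁺ ∩ {League, Position, Stadium} = {League, Position}, not the whole set, so League → Position violates BCNF; decompose into {League, Position} and {League, Stadium}.
{League, Position} is in BCNF.
{League, Stadium} is in BCNF.
{City, CoachID, MatchID, Season, Stadium} is in BCNF.

{City, CoachID, MatchID, Season, Stadium}; {League, Position}; {League, Stadium}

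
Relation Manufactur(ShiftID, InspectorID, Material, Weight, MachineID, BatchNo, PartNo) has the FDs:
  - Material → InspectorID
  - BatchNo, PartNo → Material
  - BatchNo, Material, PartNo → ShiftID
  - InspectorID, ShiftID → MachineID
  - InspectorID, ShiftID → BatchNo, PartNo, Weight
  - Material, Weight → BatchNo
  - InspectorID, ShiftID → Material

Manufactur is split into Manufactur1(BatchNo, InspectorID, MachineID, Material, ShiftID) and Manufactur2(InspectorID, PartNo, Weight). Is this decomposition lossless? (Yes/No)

Manufactur1 ∩ Manufactur2 = {InspectorID}; its closure under F is {InspectorID}.
The closure covers neither Manufactur1 nor Manufactur2 entirely; the join is not lossless.

No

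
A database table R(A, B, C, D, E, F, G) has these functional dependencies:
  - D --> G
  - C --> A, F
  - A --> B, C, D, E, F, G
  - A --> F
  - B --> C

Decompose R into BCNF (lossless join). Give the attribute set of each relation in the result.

Candidate keys of the original relation: {A}, {B}, {C}.
Within {A, B, C, D, E, F, G}: {D}⁺ ∩ {A, B, C, D, E, F, G} = {D, G}, not the whole set, so D --> G violates BCNF; decompose into {D, G} and {A, B, C, D, E, F}.
{D, G} has no BCNF violation.
{A, B, C, D, E, F} has no BCNF violation.

{A, B, C, D, E, F}; {D, G}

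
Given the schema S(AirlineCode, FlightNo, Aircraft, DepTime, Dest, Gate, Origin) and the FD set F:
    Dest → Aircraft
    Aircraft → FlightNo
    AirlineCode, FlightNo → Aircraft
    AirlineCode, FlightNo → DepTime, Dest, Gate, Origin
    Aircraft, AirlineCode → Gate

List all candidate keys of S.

Attributes never on any right-hand side: {AirlineCode} — every candidate key must contain it.
{Aircraft, AirlineCode}⁺ = {Aircraft, AirlineCode, DepTime, Dest, FlightNo, Gate, Origin}, which is every attribute, so {Aircraft, AirlineCode} is a candidate key.
{AirlineCode, Dest}⁺ = {Aircraft, AirlineCode, DepTime, Dest, FlightNo, Gate, Origin}, which is every attribute, so {AirlineCode, Dest} is a candidate key.
{AirlineCode, FlightNo}⁺ = {Aircraft, AirlineCode, DepTime, Dest, FlightNo, Gate, Origin}, which is every attribute, so {AirlineCode, FlightNo} is a candidate key.
These are minimal and exhaustive — every other superkey contains one of them.

{Aircraft, AirlineCode}, {AirlineCode, Dest}, {AirlineCode, FlightNo}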